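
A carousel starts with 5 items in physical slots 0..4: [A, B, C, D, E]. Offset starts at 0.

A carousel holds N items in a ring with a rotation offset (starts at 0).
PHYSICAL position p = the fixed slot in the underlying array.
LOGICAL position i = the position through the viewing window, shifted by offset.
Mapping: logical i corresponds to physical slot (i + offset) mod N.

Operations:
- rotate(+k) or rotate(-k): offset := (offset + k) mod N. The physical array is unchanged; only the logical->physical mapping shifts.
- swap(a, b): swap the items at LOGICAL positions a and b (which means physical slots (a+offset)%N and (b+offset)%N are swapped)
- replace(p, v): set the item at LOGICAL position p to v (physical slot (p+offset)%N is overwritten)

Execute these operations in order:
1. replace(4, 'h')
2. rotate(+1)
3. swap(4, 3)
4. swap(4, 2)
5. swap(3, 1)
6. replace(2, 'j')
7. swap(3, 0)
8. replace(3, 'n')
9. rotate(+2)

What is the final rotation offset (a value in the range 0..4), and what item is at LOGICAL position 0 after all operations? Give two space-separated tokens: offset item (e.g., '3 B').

After op 1 (replace(4, 'h')): offset=0, physical=[A,B,C,D,h], logical=[A,B,C,D,h]
After op 2 (rotate(+1)): offset=1, physical=[A,B,C,D,h], logical=[B,C,D,h,A]
After op 3 (swap(4, 3)): offset=1, physical=[h,B,C,D,A], logical=[B,C,D,A,h]
After op 4 (swap(4, 2)): offset=1, physical=[D,B,C,h,A], logical=[B,C,h,A,D]
After op 5 (swap(3, 1)): offset=1, physical=[D,B,A,h,C], logical=[B,A,h,C,D]
After op 6 (replace(2, 'j')): offset=1, physical=[D,B,A,j,C], logical=[B,A,j,C,D]
After op 7 (swap(3, 0)): offset=1, physical=[D,C,A,j,B], logical=[C,A,j,B,D]
After op 8 (replace(3, 'n')): offset=1, physical=[D,C,A,j,n], logical=[C,A,j,n,D]
After op 9 (rotate(+2)): offset=3, physical=[D,C,A,j,n], logical=[j,n,D,C,A]

Answer: 3 j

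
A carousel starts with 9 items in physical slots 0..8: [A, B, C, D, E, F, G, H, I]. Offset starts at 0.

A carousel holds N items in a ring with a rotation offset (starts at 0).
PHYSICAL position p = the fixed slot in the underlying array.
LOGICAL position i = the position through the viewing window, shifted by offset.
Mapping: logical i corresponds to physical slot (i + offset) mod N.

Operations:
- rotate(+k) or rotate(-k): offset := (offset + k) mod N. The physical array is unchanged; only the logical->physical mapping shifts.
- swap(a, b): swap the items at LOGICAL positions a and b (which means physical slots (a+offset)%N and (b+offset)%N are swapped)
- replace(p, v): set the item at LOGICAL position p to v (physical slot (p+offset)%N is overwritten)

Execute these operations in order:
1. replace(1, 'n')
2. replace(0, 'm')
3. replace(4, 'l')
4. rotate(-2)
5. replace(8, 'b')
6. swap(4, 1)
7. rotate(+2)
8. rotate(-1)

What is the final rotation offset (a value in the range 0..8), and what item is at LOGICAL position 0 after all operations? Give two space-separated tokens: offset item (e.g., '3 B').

After op 1 (replace(1, 'n')): offset=0, physical=[A,n,C,D,E,F,G,H,I], logical=[A,n,C,D,E,F,G,H,I]
After op 2 (replace(0, 'm')): offset=0, physical=[m,n,C,D,E,F,G,H,I], logical=[m,n,C,D,E,F,G,H,I]
After op 3 (replace(4, 'l')): offset=0, physical=[m,n,C,D,l,F,G,H,I], logical=[m,n,C,D,l,F,G,H,I]
After op 4 (rotate(-2)): offset=7, physical=[m,n,C,D,l,F,G,H,I], logical=[H,I,m,n,C,D,l,F,G]
After op 5 (replace(8, 'b')): offset=7, physical=[m,n,C,D,l,F,b,H,I], logical=[H,I,m,n,C,D,l,F,b]
After op 6 (swap(4, 1)): offset=7, physical=[m,n,I,D,l,F,b,H,C], logical=[H,C,m,n,I,D,l,F,b]
After op 7 (rotate(+2)): offset=0, physical=[m,n,I,D,l,F,b,H,C], logical=[m,n,I,D,l,F,b,H,C]
After op 8 (rotate(-1)): offset=8, physical=[m,n,I,D,l,F,b,H,C], logical=[C,m,n,I,D,l,F,b,H]

Answer: 8 C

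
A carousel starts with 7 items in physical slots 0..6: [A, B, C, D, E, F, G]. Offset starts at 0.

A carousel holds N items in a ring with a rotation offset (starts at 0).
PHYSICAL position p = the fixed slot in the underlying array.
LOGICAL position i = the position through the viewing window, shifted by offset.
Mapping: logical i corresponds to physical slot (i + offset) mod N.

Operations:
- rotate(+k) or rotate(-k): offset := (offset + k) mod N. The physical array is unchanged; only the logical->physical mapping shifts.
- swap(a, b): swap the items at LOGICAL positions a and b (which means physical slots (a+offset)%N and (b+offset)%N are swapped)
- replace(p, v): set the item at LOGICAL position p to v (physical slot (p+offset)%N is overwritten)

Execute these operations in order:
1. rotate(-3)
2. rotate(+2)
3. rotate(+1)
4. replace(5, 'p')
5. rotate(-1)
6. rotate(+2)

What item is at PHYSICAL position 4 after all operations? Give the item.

Answer: E

Derivation:
After op 1 (rotate(-3)): offset=4, physical=[A,B,C,D,E,F,G], logical=[E,F,G,A,B,C,D]
After op 2 (rotate(+2)): offset=6, physical=[A,B,C,D,E,F,G], logical=[G,A,B,C,D,E,F]
After op 3 (rotate(+1)): offset=0, physical=[A,B,C,D,E,F,G], logical=[A,B,C,D,E,F,G]
After op 4 (replace(5, 'p')): offset=0, physical=[A,B,C,D,E,p,G], logical=[A,B,C,D,E,p,G]
After op 5 (rotate(-1)): offset=6, physical=[A,B,C,D,E,p,G], logical=[G,A,B,C,D,E,p]
After op 6 (rotate(+2)): offset=1, physical=[A,B,C,D,E,p,G], logical=[B,C,D,E,p,G,A]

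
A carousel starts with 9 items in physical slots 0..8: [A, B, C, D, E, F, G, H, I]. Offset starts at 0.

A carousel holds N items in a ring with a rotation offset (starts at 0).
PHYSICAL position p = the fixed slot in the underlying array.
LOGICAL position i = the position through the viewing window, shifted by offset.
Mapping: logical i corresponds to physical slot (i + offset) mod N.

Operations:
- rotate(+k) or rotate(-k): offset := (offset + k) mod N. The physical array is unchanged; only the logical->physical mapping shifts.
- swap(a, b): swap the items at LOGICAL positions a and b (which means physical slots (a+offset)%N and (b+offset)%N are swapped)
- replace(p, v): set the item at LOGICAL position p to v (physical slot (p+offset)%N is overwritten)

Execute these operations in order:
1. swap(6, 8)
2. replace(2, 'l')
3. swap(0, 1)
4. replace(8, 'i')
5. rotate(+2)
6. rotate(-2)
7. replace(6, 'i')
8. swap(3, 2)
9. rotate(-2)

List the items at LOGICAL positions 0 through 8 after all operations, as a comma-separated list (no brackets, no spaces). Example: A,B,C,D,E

After op 1 (swap(6, 8)): offset=0, physical=[A,B,C,D,E,F,I,H,G], logical=[A,B,C,D,E,F,I,H,G]
After op 2 (replace(2, 'l')): offset=0, physical=[A,B,l,D,E,F,I,H,G], logical=[A,B,l,D,E,F,I,H,G]
After op 3 (swap(0, 1)): offset=0, physical=[B,A,l,D,E,F,I,H,G], logical=[B,A,l,D,E,F,I,H,G]
After op 4 (replace(8, 'i')): offset=0, physical=[B,A,l,D,E,F,I,H,i], logical=[B,A,l,D,E,F,I,H,i]
After op 5 (rotate(+2)): offset=2, physical=[B,A,l,D,E,F,I,H,i], logical=[l,D,E,F,I,H,i,B,A]
After op 6 (rotate(-2)): offset=0, physical=[B,A,l,D,E,F,I,H,i], logical=[B,A,l,D,E,F,I,H,i]
After op 7 (replace(6, 'i')): offset=0, physical=[B,A,l,D,E,F,i,H,i], logical=[B,A,l,D,E,F,i,H,i]
After op 8 (swap(3, 2)): offset=0, physical=[B,A,D,l,E,F,i,H,i], logical=[B,A,D,l,E,F,i,H,i]
After op 9 (rotate(-2)): offset=7, physical=[B,A,D,l,E,F,i,H,i], logical=[H,i,B,A,D,l,E,F,i]

Answer: H,i,B,A,D,l,E,F,i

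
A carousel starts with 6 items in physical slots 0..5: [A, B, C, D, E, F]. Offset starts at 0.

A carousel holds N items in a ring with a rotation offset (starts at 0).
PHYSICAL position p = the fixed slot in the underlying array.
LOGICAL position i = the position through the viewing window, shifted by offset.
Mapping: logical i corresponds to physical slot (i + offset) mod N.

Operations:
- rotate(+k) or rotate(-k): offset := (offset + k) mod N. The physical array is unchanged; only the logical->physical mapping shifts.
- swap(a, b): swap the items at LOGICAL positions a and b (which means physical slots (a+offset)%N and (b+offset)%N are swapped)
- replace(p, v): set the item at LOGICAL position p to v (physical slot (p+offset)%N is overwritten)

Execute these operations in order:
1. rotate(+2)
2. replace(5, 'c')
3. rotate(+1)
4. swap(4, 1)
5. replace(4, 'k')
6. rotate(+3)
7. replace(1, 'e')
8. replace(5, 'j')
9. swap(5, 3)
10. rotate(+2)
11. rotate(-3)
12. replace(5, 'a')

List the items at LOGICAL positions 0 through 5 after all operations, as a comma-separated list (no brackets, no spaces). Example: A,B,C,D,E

Answer: D,A,e,C,j,a

Derivation:
After op 1 (rotate(+2)): offset=2, physical=[A,B,C,D,E,F], logical=[C,D,E,F,A,B]
After op 2 (replace(5, 'c')): offset=2, physical=[A,c,C,D,E,F], logical=[C,D,E,F,A,c]
After op 3 (rotate(+1)): offset=3, physical=[A,c,C,D,E,F], logical=[D,E,F,A,c,C]
After op 4 (swap(4, 1)): offset=3, physical=[A,E,C,D,c,F], logical=[D,c,F,A,E,C]
After op 5 (replace(4, 'k')): offset=3, physical=[A,k,C,D,c,F], logical=[D,c,F,A,k,C]
After op 6 (rotate(+3)): offset=0, physical=[A,k,C,D,c,F], logical=[A,k,C,D,c,F]
After op 7 (replace(1, 'e')): offset=0, physical=[A,e,C,D,c,F], logical=[A,e,C,D,c,F]
After op 8 (replace(5, 'j')): offset=0, physical=[A,e,C,D,c,j], logical=[A,e,C,D,c,j]
After op 9 (swap(5, 3)): offset=0, physical=[A,e,C,j,c,D], logical=[A,e,C,j,c,D]
After op 10 (rotate(+2)): offset=2, physical=[A,e,C,j,c,D], logical=[C,j,c,D,A,e]
After op 11 (rotate(-3)): offset=5, physical=[A,e,C,j,c,D], logical=[D,A,e,C,j,c]
After op 12 (replace(5, 'a')): offset=5, physical=[A,e,C,j,a,D], logical=[D,A,e,C,j,a]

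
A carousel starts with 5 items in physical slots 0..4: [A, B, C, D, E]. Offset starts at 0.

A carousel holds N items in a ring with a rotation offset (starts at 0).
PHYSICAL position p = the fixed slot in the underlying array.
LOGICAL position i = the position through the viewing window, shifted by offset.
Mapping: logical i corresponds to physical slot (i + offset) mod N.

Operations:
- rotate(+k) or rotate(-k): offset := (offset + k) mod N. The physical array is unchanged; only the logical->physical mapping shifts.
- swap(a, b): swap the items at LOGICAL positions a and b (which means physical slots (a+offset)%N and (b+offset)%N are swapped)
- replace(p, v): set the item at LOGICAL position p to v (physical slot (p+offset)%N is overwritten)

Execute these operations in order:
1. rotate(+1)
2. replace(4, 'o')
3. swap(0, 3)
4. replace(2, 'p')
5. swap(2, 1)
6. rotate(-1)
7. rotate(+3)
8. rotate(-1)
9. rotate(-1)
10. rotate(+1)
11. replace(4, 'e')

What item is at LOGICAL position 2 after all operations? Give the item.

After op 1 (rotate(+1)): offset=1, physical=[A,B,C,D,E], logical=[B,C,D,E,A]
After op 2 (replace(4, 'o')): offset=1, physical=[o,B,C,D,E], logical=[B,C,D,E,o]
After op 3 (swap(0, 3)): offset=1, physical=[o,E,C,D,B], logical=[E,C,D,B,o]
After op 4 (replace(2, 'p')): offset=1, physical=[o,E,C,p,B], logical=[E,C,p,B,o]
After op 5 (swap(2, 1)): offset=1, physical=[o,E,p,C,B], logical=[E,p,C,B,o]
After op 6 (rotate(-1)): offset=0, physical=[o,E,p,C,B], logical=[o,E,p,C,B]
After op 7 (rotate(+3)): offset=3, physical=[o,E,p,C,B], logical=[C,B,o,E,p]
After op 8 (rotate(-1)): offset=2, physical=[o,E,p,C,B], logical=[p,C,B,o,E]
After op 9 (rotate(-1)): offset=1, physical=[o,E,p,C,B], logical=[E,p,C,B,o]
After op 10 (rotate(+1)): offset=2, physical=[o,E,p,C,B], logical=[p,C,B,o,E]
After op 11 (replace(4, 'e')): offset=2, physical=[o,e,p,C,B], logical=[p,C,B,o,e]

Answer: B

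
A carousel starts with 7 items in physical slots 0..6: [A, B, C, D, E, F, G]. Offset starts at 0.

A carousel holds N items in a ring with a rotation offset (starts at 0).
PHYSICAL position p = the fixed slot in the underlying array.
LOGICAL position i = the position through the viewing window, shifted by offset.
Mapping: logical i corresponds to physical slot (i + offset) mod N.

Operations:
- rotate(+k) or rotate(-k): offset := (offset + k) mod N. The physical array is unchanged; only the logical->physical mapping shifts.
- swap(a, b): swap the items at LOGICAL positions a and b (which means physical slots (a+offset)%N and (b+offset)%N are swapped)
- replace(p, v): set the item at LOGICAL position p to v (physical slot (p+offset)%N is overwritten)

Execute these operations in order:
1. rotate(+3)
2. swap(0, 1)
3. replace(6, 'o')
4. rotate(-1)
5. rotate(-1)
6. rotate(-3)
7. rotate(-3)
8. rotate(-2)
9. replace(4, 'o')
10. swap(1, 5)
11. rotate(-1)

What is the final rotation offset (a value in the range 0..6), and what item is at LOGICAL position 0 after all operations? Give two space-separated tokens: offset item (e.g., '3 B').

Answer: 6 G

Derivation:
After op 1 (rotate(+3)): offset=3, physical=[A,B,C,D,E,F,G], logical=[D,E,F,G,A,B,C]
After op 2 (swap(0, 1)): offset=3, physical=[A,B,C,E,D,F,G], logical=[E,D,F,G,A,B,C]
After op 3 (replace(6, 'o')): offset=3, physical=[A,B,o,E,D,F,G], logical=[E,D,F,G,A,B,o]
After op 4 (rotate(-1)): offset=2, physical=[A,B,o,E,D,F,G], logical=[o,E,D,F,G,A,B]
After op 5 (rotate(-1)): offset=1, physical=[A,B,o,E,D,F,G], logical=[B,o,E,D,F,G,A]
After op 6 (rotate(-3)): offset=5, physical=[A,B,o,E,D,F,G], logical=[F,G,A,B,o,E,D]
After op 7 (rotate(-3)): offset=2, physical=[A,B,o,E,D,F,G], logical=[o,E,D,F,G,A,B]
After op 8 (rotate(-2)): offset=0, physical=[A,B,o,E,D,F,G], logical=[A,B,o,E,D,F,G]
After op 9 (replace(4, 'o')): offset=0, physical=[A,B,o,E,o,F,G], logical=[A,B,o,E,o,F,G]
After op 10 (swap(1, 5)): offset=0, physical=[A,F,o,E,o,B,G], logical=[A,F,o,E,o,B,G]
After op 11 (rotate(-1)): offset=6, physical=[A,F,o,E,o,B,G], logical=[G,A,F,o,E,o,B]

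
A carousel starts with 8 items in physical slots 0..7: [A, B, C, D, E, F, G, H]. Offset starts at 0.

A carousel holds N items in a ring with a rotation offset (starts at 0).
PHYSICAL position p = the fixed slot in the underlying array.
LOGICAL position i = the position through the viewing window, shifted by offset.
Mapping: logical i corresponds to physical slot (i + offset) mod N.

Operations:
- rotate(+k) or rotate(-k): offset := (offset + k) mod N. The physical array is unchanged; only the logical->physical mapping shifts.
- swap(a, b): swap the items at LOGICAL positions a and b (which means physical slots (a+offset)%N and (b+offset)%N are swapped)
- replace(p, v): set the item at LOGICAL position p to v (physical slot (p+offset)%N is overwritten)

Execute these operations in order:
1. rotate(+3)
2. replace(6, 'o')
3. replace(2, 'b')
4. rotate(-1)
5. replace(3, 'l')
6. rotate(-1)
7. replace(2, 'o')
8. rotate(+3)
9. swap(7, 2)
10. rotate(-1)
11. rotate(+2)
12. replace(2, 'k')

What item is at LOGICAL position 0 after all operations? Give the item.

After op 1 (rotate(+3)): offset=3, physical=[A,B,C,D,E,F,G,H], logical=[D,E,F,G,H,A,B,C]
After op 2 (replace(6, 'o')): offset=3, physical=[A,o,C,D,E,F,G,H], logical=[D,E,F,G,H,A,o,C]
After op 3 (replace(2, 'b')): offset=3, physical=[A,o,C,D,E,b,G,H], logical=[D,E,b,G,H,A,o,C]
After op 4 (rotate(-1)): offset=2, physical=[A,o,C,D,E,b,G,H], logical=[C,D,E,b,G,H,A,o]
After op 5 (replace(3, 'l')): offset=2, physical=[A,o,C,D,E,l,G,H], logical=[C,D,E,l,G,H,A,o]
After op 6 (rotate(-1)): offset=1, physical=[A,o,C,D,E,l,G,H], logical=[o,C,D,E,l,G,H,A]
After op 7 (replace(2, 'o')): offset=1, physical=[A,o,C,o,E,l,G,H], logical=[o,C,o,E,l,G,H,A]
After op 8 (rotate(+3)): offset=4, physical=[A,o,C,o,E,l,G,H], logical=[E,l,G,H,A,o,C,o]
After op 9 (swap(7, 2)): offset=4, physical=[A,o,C,G,E,l,o,H], logical=[E,l,o,H,A,o,C,G]
After op 10 (rotate(-1)): offset=3, physical=[A,o,C,G,E,l,o,H], logical=[G,E,l,o,H,A,o,C]
After op 11 (rotate(+2)): offset=5, physical=[A,o,C,G,E,l,o,H], logical=[l,o,H,A,o,C,G,E]
After op 12 (replace(2, 'k')): offset=5, physical=[A,o,C,G,E,l,o,k], logical=[l,o,k,A,o,C,G,E]

Answer: l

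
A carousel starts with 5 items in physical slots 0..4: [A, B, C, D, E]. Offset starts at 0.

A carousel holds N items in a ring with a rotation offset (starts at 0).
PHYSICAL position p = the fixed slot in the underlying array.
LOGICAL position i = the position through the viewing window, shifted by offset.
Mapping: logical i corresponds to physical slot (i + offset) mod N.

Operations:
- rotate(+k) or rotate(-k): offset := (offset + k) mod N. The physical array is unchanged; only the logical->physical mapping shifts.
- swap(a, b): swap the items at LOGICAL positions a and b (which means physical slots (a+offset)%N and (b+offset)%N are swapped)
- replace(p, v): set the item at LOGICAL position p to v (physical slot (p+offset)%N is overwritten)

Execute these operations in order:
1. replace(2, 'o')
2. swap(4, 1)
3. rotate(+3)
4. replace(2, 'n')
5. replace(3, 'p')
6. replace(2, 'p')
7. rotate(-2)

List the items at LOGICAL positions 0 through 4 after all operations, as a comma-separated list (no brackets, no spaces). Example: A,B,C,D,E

After op 1 (replace(2, 'o')): offset=0, physical=[A,B,o,D,E], logical=[A,B,o,D,E]
After op 2 (swap(4, 1)): offset=0, physical=[A,E,o,D,B], logical=[A,E,o,D,B]
After op 3 (rotate(+3)): offset=3, physical=[A,E,o,D,B], logical=[D,B,A,E,o]
After op 4 (replace(2, 'n')): offset=3, physical=[n,E,o,D,B], logical=[D,B,n,E,o]
After op 5 (replace(3, 'p')): offset=3, physical=[n,p,o,D,B], logical=[D,B,n,p,o]
After op 6 (replace(2, 'p')): offset=3, physical=[p,p,o,D,B], logical=[D,B,p,p,o]
After op 7 (rotate(-2)): offset=1, physical=[p,p,o,D,B], logical=[p,o,D,B,p]

Answer: p,o,D,B,p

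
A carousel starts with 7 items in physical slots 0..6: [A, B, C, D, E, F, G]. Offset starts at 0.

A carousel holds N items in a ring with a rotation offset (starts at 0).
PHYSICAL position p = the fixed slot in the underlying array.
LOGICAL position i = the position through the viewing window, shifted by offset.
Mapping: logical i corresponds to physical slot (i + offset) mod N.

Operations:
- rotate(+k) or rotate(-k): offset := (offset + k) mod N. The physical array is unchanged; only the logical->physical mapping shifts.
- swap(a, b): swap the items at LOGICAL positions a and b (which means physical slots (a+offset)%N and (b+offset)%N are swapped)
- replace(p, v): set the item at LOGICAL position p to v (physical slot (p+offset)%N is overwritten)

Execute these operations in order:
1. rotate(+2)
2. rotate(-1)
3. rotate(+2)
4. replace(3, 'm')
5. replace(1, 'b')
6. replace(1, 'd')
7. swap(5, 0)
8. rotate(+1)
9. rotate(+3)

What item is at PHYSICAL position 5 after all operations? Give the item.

After op 1 (rotate(+2)): offset=2, physical=[A,B,C,D,E,F,G], logical=[C,D,E,F,G,A,B]
After op 2 (rotate(-1)): offset=1, physical=[A,B,C,D,E,F,G], logical=[B,C,D,E,F,G,A]
After op 3 (rotate(+2)): offset=3, physical=[A,B,C,D,E,F,G], logical=[D,E,F,G,A,B,C]
After op 4 (replace(3, 'm')): offset=3, physical=[A,B,C,D,E,F,m], logical=[D,E,F,m,A,B,C]
After op 5 (replace(1, 'b')): offset=3, physical=[A,B,C,D,b,F,m], logical=[D,b,F,m,A,B,C]
After op 6 (replace(1, 'd')): offset=3, physical=[A,B,C,D,d,F,m], logical=[D,d,F,m,A,B,C]
After op 7 (swap(5, 0)): offset=3, physical=[A,D,C,B,d,F,m], logical=[B,d,F,m,A,D,C]
After op 8 (rotate(+1)): offset=4, physical=[A,D,C,B,d,F,m], logical=[d,F,m,A,D,C,B]
After op 9 (rotate(+3)): offset=0, physical=[A,D,C,B,d,F,m], logical=[A,D,C,B,d,F,m]

Answer: F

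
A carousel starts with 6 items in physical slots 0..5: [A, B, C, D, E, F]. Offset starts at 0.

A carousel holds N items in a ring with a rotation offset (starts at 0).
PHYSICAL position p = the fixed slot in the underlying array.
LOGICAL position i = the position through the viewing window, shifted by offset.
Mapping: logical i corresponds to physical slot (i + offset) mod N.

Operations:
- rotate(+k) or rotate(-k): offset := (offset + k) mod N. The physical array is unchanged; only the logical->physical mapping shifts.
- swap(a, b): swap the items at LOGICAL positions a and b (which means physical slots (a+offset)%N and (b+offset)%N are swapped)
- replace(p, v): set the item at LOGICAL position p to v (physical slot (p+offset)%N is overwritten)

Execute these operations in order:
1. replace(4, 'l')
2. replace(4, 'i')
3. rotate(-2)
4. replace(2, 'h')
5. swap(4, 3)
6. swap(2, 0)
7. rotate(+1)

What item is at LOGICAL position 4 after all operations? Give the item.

Answer: D

Derivation:
After op 1 (replace(4, 'l')): offset=0, physical=[A,B,C,D,l,F], logical=[A,B,C,D,l,F]
After op 2 (replace(4, 'i')): offset=0, physical=[A,B,C,D,i,F], logical=[A,B,C,D,i,F]
After op 3 (rotate(-2)): offset=4, physical=[A,B,C,D,i,F], logical=[i,F,A,B,C,D]
After op 4 (replace(2, 'h')): offset=4, physical=[h,B,C,D,i,F], logical=[i,F,h,B,C,D]
After op 5 (swap(4, 3)): offset=4, physical=[h,C,B,D,i,F], logical=[i,F,h,C,B,D]
After op 6 (swap(2, 0)): offset=4, physical=[i,C,B,D,h,F], logical=[h,F,i,C,B,D]
After op 7 (rotate(+1)): offset=5, physical=[i,C,B,D,h,F], logical=[F,i,C,B,D,h]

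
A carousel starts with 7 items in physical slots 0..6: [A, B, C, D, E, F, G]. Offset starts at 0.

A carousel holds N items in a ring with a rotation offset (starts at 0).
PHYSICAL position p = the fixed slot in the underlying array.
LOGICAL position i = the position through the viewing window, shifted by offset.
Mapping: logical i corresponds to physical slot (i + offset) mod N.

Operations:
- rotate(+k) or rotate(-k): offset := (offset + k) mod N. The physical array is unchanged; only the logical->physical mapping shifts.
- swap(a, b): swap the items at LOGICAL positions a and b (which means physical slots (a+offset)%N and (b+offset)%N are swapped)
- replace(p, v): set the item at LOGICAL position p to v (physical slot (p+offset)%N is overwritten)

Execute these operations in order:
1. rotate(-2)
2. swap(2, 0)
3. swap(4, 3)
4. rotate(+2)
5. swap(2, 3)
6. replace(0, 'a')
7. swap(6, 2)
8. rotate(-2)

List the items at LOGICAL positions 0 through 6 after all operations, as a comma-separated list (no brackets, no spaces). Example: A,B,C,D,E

After op 1 (rotate(-2)): offset=5, physical=[A,B,C,D,E,F,G], logical=[F,G,A,B,C,D,E]
After op 2 (swap(2, 0)): offset=5, physical=[F,B,C,D,E,A,G], logical=[A,G,F,B,C,D,E]
After op 3 (swap(4, 3)): offset=5, physical=[F,C,B,D,E,A,G], logical=[A,G,F,C,B,D,E]
After op 4 (rotate(+2)): offset=0, physical=[F,C,B,D,E,A,G], logical=[F,C,B,D,E,A,G]
After op 5 (swap(2, 3)): offset=0, physical=[F,C,D,B,E,A,G], logical=[F,C,D,B,E,A,G]
After op 6 (replace(0, 'a')): offset=0, physical=[a,C,D,B,E,A,G], logical=[a,C,D,B,E,A,G]
After op 7 (swap(6, 2)): offset=0, physical=[a,C,G,B,E,A,D], logical=[a,C,G,B,E,A,D]
After op 8 (rotate(-2)): offset=5, physical=[a,C,G,B,E,A,D], logical=[A,D,a,C,G,B,E]

Answer: A,D,a,C,G,B,E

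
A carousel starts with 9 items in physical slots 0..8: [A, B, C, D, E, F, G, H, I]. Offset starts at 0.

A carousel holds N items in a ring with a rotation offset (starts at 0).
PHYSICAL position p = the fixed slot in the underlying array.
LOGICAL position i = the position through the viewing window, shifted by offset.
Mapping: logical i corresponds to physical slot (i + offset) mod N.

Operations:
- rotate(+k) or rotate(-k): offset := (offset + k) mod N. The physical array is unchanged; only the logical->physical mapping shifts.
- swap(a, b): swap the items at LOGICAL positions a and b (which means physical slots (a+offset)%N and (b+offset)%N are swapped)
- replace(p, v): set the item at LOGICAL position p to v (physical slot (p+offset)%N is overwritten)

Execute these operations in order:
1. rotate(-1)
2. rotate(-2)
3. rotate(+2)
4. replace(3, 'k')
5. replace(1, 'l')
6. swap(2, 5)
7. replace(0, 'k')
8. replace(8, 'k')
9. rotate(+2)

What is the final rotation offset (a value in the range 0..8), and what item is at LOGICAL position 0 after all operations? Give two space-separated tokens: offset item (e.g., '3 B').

Answer: 1 E

Derivation:
After op 1 (rotate(-1)): offset=8, physical=[A,B,C,D,E,F,G,H,I], logical=[I,A,B,C,D,E,F,G,H]
After op 2 (rotate(-2)): offset=6, physical=[A,B,C,D,E,F,G,H,I], logical=[G,H,I,A,B,C,D,E,F]
After op 3 (rotate(+2)): offset=8, physical=[A,B,C,D,E,F,G,H,I], logical=[I,A,B,C,D,E,F,G,H]
After op 4 (replace(3, 'k')): offset=8, physical=[A,B,k,D,E,F,G,H,I], logical=[I,A,B,k,D,E,F,G,H]
After op 5 (replace(1, 'l')): offset=8, physical=[l,B,k,D,E,F,G,H,I], logical=[I,l,B,k,D,E,F,G,H]
After op 6 (swap(2, 5)): offset=8, physical=[l,E,k,D,B,F,G,H,I], logical=[I,l,E,k,D,B,F,G,H]
After op 7 (replace(0, 'k')): offset=8, physical=[l,E,k,D,B,F,G,H,k], logical=[k,l,E,k,D,B,F,G,H]
After op 8 (replace(8, 'k')): offset=8, physical=[l,E,k,D,B,F,G,k,k], logical=[k,l,E,k,D,B,F,G,k]
After op 9 (rotate(+2)): offset=1, physical=[l,E,k,D,B,F,G,k,k], logical=[E,k,D,B,F,G,k,k,l]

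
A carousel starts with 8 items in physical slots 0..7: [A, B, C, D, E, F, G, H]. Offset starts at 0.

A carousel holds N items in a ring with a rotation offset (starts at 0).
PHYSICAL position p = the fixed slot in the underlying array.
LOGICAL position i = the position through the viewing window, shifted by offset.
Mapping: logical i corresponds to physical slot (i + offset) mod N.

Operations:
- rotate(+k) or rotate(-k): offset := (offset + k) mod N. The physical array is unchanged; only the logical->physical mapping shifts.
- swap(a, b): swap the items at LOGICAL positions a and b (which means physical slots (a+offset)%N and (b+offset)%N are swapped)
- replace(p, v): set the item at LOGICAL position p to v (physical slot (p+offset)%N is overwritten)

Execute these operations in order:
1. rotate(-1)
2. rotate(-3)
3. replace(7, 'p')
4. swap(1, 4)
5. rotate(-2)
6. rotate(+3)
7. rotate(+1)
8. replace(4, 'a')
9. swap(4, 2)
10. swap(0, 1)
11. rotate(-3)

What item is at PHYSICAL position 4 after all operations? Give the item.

Answer: E

Derivation:
After op 1 (rotate(-1)): offset=7, physical=[A,B,C,D,E,F,G,H], logical=[H,A,B,C,D,E,F,G]
After op 2 (rotate(-3)): offset=4, physical=[A,B,C,D,E,F,G,H], logical=[E,F,G,H,A,B,C,D]
After op 3 (replace(7, 'p')): offset=4, physical=[A,B,C,p,E,F,G,H], logical=[E,F,G,H,A,B,C,p]
After op 4 (swap(1, 4)): offset=4, physical=[F,B,C,p,E,A,G,H], logical=[E,A,G,H,F,B,C,p]
After op 5 (rotate(-2)): offset=2, physical=[F,B,C,p,E,A,G,H], logical=[C,p,E,A,G,H,F,B]
After op 6 (rotate(+3)): offset=5, physical=[F,B,C,p,E,A,G,H], logical=[A,G,H,F,B,C,p,E]
After op 7 (rotate(+1)): offset=6, physical=[F,B,C,p,E,A,G,H], logical=[G,H,F,B,C,p,E,A]
After op 8 (replace(4, 'a')): offset=6, physical=[F,B,a,p,E,A,G,H], logical=[G,H,F,B,a,p,E,A]
After op 9 (swap(4, 2)): offset=6, physical=[a,B,F,p,E,A,G,H], logical=[G,H,a,B,F,p,E,A]
After op 10 (swap(0, 1)): offset=6, physical=[a,B,F,p,E,A,H,G], logical=[H,G,a,B,F,p,E,A]
After op 11 (rotate(-3)): offset=3, physical=[a,B,F,p,E,A,H,G], logical=[p,E,A,H,G,a,B,F]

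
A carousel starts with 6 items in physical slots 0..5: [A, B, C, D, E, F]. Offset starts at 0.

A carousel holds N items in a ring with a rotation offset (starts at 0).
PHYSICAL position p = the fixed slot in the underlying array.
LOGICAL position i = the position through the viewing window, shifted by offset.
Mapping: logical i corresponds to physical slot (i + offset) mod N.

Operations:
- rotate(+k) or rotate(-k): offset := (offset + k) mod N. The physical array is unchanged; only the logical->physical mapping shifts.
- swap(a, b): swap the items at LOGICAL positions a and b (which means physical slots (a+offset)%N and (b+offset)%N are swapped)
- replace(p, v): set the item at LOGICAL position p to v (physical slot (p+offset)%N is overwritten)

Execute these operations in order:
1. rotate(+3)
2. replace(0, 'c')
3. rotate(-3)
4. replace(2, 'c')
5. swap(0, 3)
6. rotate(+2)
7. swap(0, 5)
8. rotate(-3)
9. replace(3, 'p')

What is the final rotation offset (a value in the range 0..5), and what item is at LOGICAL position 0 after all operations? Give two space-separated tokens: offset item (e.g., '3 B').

After op 1 (rotate(+3)): offset=3, physical=[A,B,C,D,E,F], logical=[D,E,F,A,B,C]
After op 2 (replace(0, 'c')): offset=3, physical=[A,B,C,c,E,F], logical=[c,E,F,A,B,C]
After op 3 (rotate(-3)): offset=0, physical=[A,B,C,c,E,F], logical=[A,B,C,c,E,F]
After op 4 (replace(2, 'c')): offset=0, physical=[A,B,c,c,E,F], logical=[A,B,c,c,E,F]
After op 5 (swap(0, 3)): offset=0, physical=[c,B,c,A,E,F], logical=[c,B,c,A,E,F]
After op 6 (rotate(+2)): offset=2, physical=[c,B,c,A,E,F], logical=[c,A,E,F,c,B]
After op 7 (swap(0, 5)): offset=2, physical=[c,c,B,A,E,F], logical=[B,A,E,F,c,c]
After op 8 (rotate(-3)): offset=5, physical=[c,c,B,A,E,F], logical=[F,c,c,B,A,E]
After op 9 (replace(3, 'p')): offset=5, physical=[c,c,p,A,E,F], logical=[F,c,c,p,A,E]

Answer: 5 F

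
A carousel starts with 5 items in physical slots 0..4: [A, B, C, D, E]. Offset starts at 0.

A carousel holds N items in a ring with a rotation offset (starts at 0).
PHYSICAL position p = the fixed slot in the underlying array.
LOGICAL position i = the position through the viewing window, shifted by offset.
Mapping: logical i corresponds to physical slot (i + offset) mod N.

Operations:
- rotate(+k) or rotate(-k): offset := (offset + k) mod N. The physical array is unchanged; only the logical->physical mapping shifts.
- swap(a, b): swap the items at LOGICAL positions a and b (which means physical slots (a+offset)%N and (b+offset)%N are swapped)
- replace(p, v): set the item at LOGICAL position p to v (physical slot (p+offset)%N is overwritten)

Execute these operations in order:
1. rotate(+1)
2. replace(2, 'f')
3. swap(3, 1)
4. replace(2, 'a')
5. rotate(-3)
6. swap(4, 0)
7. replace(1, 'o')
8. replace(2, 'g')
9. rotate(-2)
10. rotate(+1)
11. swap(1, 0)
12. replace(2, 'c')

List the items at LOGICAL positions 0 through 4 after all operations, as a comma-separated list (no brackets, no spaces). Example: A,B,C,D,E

After op 1 (rotate(+1)): offset=1, physical=[A,B,C,D,E], logical=[B,C,D,E,A]
After op 2 (replace(2, 'f')): offset=1, physical=[A,B,C,f,E], logical=[B,C,f,E,A]
After op 3 (swap(3, 1)): offset=1, physical=[A,B,E,f,C], logical=[B,E,f,C,A]
After op 4 (replace(2, 'a')): offset=1, physical=[A,B,E,a,C], logical=[B,E,a,C,A]
After op 5 (rotate(-3)): offset=3, physical=[A,B,E,a,C], logical=[a,C,A,B,E]
After op 6 (swap(4, 0)): offset=3, physical=[A,B,a,E,C], logical=[E,C,A,B,a]
After op 7 (replace(1, 'o')): offset=3, physical=[A,B,a,E,o], logical=[E,o,A,B,a]
After op 8 (replace(2, 'g')): offset=3, physical=[g,B,a,E,o], logical=[E,o,g,B,a]
After op 9 (rotate(-2)): offset=1, physical=[g,B,a,E,o], logical=[B,a,E,o,g]
After op 10 (rotate(+1)): offset=2, physical=[g,B,a,E,o], logical=[a,E,o,g,B]
After op 11 (swap(1, 0)): offset=2, physical=[g,B,E,a,o], logical=[E,a,o,g,B]
After op 12 (replace(2, 'c')): offset=2, physical=[g,B,E,a,c], logical=[E,a,c,g,B]

Answer: E,a,c,g,B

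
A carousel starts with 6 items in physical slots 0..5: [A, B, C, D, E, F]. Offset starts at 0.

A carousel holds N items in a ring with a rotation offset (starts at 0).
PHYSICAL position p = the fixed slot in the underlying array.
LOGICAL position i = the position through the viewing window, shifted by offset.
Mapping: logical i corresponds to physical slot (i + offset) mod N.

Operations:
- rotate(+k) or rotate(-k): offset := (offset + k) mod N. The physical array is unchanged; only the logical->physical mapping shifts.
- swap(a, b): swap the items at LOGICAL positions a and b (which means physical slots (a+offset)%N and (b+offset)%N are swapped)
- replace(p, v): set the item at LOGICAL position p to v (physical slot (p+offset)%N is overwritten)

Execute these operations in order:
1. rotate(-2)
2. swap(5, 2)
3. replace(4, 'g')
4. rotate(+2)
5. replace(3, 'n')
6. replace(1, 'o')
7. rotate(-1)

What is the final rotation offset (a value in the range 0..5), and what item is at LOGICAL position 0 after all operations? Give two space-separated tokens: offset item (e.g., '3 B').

After op 1 (rotate(-2)): offset=4, physical=[A,B,C,D,E,F], logical=[E,F,A,B,C,D]
After op 2 (swap(5, 2)): offset=4, physical=[D,B,C,A,E,F], logical=[E,F,D,B,C,A]
After op 3 (replace(4, 'g')): offset=4, physical=[D,B,g,A,E,F], logical=[E,F,D,B,g,A]
After op 4 (rotate(+2)): offset=0, physical=[D,B,g,A,E,F], logical=[D,B,g,A,E,F]
After op 5 (replace(3, 'n')): offset=0, physical=[D,B,g,n,E,F], logical=[D,B,g,n,E,F]
After op 6 (replace(1, 'o')): offset=0, physical=[D,o,g,n,E,F], logical=[D,o,g,n,E,F]
After op 7 (rotate(-1)): offset=5, physical=[D,o,g,n,E,F], logical=[F,D,o,g,n,E]

Answer: 5 F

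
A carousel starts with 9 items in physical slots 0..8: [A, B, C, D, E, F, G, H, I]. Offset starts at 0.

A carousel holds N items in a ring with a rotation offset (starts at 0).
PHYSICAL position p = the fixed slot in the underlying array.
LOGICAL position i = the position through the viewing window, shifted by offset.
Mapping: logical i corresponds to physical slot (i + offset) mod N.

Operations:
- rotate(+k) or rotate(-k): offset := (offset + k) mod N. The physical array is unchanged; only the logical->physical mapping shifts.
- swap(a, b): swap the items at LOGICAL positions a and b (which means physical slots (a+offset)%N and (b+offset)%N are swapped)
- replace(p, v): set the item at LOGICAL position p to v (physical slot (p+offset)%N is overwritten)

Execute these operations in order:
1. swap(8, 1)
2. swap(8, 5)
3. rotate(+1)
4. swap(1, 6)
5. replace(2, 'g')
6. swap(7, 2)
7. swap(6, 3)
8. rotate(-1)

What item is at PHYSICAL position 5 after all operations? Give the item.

After op 1 (swap(8, 1)): offset=0, physical=[A,I,C,D,E,F,G,H,B], logical=[A,I,C,D,E,F,G,H,B]
After op 2 (swap(8, 5)): offset=0, physical=[A,I,C,D,E,B,G,H,F], logical=[A,I,C,D,E,B,G,H,F]
After op 3 (rotate(+1)): offset=1, physical=[A,I,C,D,E,B,G,H,F], logical=[I,C,D,E,B,G,H,F,A]
After op 4 (swap(1, 6)): offset=1, physical=[A,I,H,D,E,B,G,C,F], logical=[I,H,D,E,B,G,C,F,A]
After op 5 (replace(2, 'g')): offset=1, physical=[A,I,H,g,E,B,G,C,F], logical=[I,H,g,E,B,G,C,F,A]
After op 6 (swap(7, 2)): offset=1, physical=[A,I,H,F,E,B,G,C,g], logical=[I,H,F,E,B,G,C,g,A]
After op 7 (swap(6, 3)): offset=1, physical=[A,I,H,F,C,B,G,E,g], logical=[I,H,F,C,B,G,E,g,A]
After op 8 (rotate(-1)): offset=0, physical=[A,I,H,F,C,B,G,E,g], logical=[A,I,H,F,C,B,G,E,g]

Answer: B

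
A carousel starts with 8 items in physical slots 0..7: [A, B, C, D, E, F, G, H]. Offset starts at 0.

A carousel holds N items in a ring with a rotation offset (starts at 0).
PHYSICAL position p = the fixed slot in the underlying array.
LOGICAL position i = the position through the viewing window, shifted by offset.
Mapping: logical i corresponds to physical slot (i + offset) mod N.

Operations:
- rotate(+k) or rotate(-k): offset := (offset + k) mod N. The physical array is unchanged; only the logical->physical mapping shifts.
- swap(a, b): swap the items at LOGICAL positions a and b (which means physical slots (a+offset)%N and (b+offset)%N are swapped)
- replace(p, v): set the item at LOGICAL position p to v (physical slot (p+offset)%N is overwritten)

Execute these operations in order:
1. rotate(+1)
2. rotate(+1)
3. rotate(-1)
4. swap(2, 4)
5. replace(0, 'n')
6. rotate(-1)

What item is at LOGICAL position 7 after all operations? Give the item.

Answer: H

Derivation:
After op 1 (rotate(+1)): offset=1, physical=[A,B,C,D,E,F,G,H], logical=[B,C,D,E,F,G,H,A]
After op 2 (rotate(+1)): offset=2, physical=[A,B,C,D,E,F,G,H], logical=[C,D,E,F,G,H,A,B]
After op 3 (rotate(-1)): offset=1, physical=[A,B,C,D,E,F,G,H], logical=[B,C,D,E,F,G,H,A]
After op 4 (swap(2, 4)): offset=1, physical=[A,B,C,F,E,D,G,H], logical=[B,C,F,E,D,G,H,A]
After op 5 (replace(0, 'n')): offset=1, physical=[A,n,C,F,E,D,G,H], logical=[n,C,F,E,D,G,H,A]
After op 6 (rotate(-1)): offset=0, physical=[A,n,C,F,E,D,G,H], logical=[A,n,C,F,E,D,G,H]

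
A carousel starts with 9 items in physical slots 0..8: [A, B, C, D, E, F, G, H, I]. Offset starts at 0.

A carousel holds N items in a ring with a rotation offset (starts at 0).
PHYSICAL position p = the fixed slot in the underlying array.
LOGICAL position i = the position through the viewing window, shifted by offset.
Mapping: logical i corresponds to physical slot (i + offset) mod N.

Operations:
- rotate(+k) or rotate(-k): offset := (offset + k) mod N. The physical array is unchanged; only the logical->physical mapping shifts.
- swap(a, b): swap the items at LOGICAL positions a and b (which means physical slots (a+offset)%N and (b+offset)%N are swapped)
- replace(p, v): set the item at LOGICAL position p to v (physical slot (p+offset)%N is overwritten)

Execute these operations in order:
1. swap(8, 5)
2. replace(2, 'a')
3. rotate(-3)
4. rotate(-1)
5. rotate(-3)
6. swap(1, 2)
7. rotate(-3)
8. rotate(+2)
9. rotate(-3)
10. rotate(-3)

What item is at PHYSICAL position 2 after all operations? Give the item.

Answer: a

Derivation:
After op 1 (swap(8, 5)): offset=0, physical=[A,B,C,D,E,I,G,H,F], logical=[A,B,C,D,E,I,G,H,F]
After op 2 (replace(2, 'a')): offset=0, physical=[A,B,a,D,E,I,G,H,F], logical=[A,B,a,D,E,I,G,H,F]
After op 3 (rotate(-3)): offset=6, physical=[A,B,a,D,E,I,G,H,F], logical=[G,H,F,A,B,a,D,E,I]
After op 4 (rotate(-1)): offset=5, physical=[A,B,a,D,E,I,G,H,F], logical=[I,G,H,F,A,B,a,D,E]
After op 5 (rotate(-3)): offset=2, physical=[A,B,a,D,E,I,G,H,F], logical=[a,D,E,I,G,H,F,A,B]
After op 6 (swap(1, 2)): offset=2, physical=[A,B,a,E,D,I,G,H,F], logical=[a,E,D,I,G,H,F,A,B]
After op 7 (rotate(-3)): offset=8, physical=[A,B,a,E,D,I,G,H,F], logical=[F,A,B,a,E,D,I,G,H]
After op 8 (rotate(+2)): offset=1, physical=[A,B,a,E,D,I,G,H,F], logical=[B,a,E,D,I,G,H,F,A]
After op 9 (rotate(-3)): offset=7, physical=[A,B,a,E,D,I,G,H,F], logical=[H,F,A,B,a,E,D,I,G]
After op 10 (rotate(-3)): offset=4, physical=[A,B,a,E,D,I,G,H,F], logical=[D,I,G,H,F,A,B,a,E]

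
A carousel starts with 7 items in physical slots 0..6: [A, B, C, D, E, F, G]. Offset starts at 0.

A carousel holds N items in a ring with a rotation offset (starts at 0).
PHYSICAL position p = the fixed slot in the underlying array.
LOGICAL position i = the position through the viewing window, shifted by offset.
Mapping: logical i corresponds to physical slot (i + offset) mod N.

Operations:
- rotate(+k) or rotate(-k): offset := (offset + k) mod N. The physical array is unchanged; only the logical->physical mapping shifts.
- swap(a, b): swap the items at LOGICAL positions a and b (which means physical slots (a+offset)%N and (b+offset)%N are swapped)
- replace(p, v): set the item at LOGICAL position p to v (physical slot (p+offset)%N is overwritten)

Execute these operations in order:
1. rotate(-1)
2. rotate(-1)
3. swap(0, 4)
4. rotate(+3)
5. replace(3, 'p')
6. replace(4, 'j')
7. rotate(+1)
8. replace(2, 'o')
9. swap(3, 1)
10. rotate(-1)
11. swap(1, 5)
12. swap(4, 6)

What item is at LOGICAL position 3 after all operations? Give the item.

Answer: o

Derivation:
After op 1 (rotate(-1)): offset=6, physical=[A,B,C,D,E,F,G], logical=[G,A,B,C,D,E,F]
After op 2 (rotate(-1)): offset=5, physical=[A,B,C,D,E,F,G], logical=[F,G,A,B,C,D,E]
After op 3 (swap(0, 4)): offset=5, physical=[A,B,F,D,E,C,G], logical=[C,G,A,B,F,D,E]
After op 4 (rotate(+3)): offset=1, physical=[A,B,F,D,E,C,G], logical=[B,F,D,E,C,G,A]
After op 5 (replace(3, 'p')): offset=1, physical=[A,B,F,D,p,C,G], logical=[B,F,D,p,C,G,A]
After op 6 (replace(4, 'j')): offset=1, physical=[A,B,F,D,p,j,G], logical=[B,F,D,p,j,G,A]
After op 7 (rotate(+1)): offset=2, physical=[A,B,F,D,p,j,G], logical=[F,D,p,j,G,A,B]
After op 8 (replace(2, 'o')): offset=2, physical=[A,B,F,D,o,j,G], logical=[F,D,o,j,G,A,B]
After op 9 (swap(3, 1)): offset=2, physical=[A,B,F,j,o,D,G], logical=[F,j,o,D,G,A,B]
After op 10 (rotate(-1)): offset=1, physical=[A,B,F,j,o,D,G], logical=[B,F,j,o,D,G,A]
After op 11 (swap(1, 5)): offset=1, physical=[A,B,G,j,o,D,F], logical=[B,G,j,o,D,F,A]
After op 12 (swap(4, 6)): offset=1, physical=[D,B,G,j,o,A,F], logical=[B,G,j,o,A,F,D]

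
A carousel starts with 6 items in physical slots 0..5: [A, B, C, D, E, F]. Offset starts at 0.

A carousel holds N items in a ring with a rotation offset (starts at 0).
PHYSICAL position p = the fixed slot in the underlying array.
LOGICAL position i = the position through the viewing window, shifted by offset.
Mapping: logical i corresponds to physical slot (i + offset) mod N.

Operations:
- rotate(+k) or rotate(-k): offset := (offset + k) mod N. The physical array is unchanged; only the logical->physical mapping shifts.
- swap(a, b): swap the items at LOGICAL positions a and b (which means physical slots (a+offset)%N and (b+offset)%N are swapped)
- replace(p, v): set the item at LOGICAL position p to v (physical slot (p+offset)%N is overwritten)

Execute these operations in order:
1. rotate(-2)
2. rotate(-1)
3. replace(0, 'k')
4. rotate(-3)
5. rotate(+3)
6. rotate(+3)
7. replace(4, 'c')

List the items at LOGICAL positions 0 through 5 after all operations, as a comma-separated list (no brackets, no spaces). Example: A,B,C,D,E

Answer: A,B,C,k,c,F

Derivation:
After op 1 (rotate(-2)): offset=4, physical=[A,B,C,D,E,F], logical=[E,F,A,B,C,D]
After op 2 (rotate(-1)): offset=3, physical=[A,B,C,D,E,F], logical=[D,E,F,A,B,C]
After op 3 (replace(0, 'k')): offset=3, physical=[A,B,C,k,E,F], logical=[k,E,F,A,B,C]
After op 4 (rotate(-3)): offset=0, physical=[A,B,C,k,E,F], logical=[A,B,C,k,E,F]
After op 5 (rotate(+3)): offset=3, physical=[A,B,C,k,E,F], logical=[k,E,F,A,B,C]
After op 6 (rotate(+3)): offset=0, physical=[A,B,C,k,E,F], logical=[A,B,C,k,E,F]
After op 7 (replace(4, 'c')): offset=0, physical=[A,B,C,k,c,F], logical=[A,B,C,k,c,F]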